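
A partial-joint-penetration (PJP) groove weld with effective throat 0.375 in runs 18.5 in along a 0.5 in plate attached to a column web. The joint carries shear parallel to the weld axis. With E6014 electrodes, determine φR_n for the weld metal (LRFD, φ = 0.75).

E60XX → F_EXX = 60 ksi.
Effective throat (given) t_e = 0.375 in.
A_we = 0.375 × 18.5 = 6.938 in².
F_nw = 0.6 F_EXX = 36 ksi.
φR_n = 0.75 × 36 × 6.938 = 187.3 kips.

φR_n ≈ 187 kips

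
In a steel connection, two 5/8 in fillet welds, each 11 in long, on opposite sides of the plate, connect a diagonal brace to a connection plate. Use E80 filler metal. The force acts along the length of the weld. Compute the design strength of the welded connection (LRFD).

φR_n ≈ 350 kip

E80XX → F_EXX = 80 ksi.
Effective throat t_e = 0.707 × 0.625 = 0.4419 in.
Total length L = 22 in; A_we = 0.4419 × 22 = 9.721 in².
F_nw = 0.6 F_EXX = 0.6 × 80 = 48 ksi.
φR_n = 0.75 × 48 × 9.721 = 350 kip.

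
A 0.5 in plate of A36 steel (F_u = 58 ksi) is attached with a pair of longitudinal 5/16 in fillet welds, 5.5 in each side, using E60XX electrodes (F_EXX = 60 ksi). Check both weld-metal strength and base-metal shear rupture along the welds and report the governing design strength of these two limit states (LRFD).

t_e = 0.707 × 0.3125 = 0.2209 in; L = 11 in.
Weld metal: φR_n = 0.75 × 0.6 × 60 × 0.2209 × 11 = 65.62 kip.
Base metal (shear rupture): φR_n = 0.75 × 0.6 × 58 × 0.5 × 11 = 143.5 kip.
Governing: weld metal.

φR_n ≈ 65.6 kip (weld metal governs)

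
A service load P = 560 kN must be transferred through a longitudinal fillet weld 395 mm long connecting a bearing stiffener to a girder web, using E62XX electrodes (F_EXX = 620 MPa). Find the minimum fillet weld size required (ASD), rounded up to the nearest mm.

w = 11 mm

Total weld length L = 395 mm.
Required throat t_e = P × Ω / (0.6 F_EXX × L) = 560 × 2.0 / (0.6 × 620 × 395 × 10⁻³) = 7.622 mm.
Required leg w = t_e / 0.707 = 10.78 mm → use 11 mm.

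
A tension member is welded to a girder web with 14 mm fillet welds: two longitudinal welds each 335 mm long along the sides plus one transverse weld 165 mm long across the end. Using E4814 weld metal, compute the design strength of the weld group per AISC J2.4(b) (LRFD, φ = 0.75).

φR_n ≈ 1790 kN

E48XX → F_EXX = 480 MPa.
t_e = 0.707 × 14 = 9.898 mm.
R_nwl = 0.6 × 480 × 9.898 × 670 × 10⁻³ = 1910 kN (longitudinal, 2 welds).
R_nwt = 0.6 × 480 × 9.898 × 165 × 10⁻³ = 470.4 kN (transverse, base value).
(i) R_nwl + R_nwt = 2380 kN; (ii) 0.85 R_nwl + 1.5 R_nwt = 2329 kN.
R_n = max = 2380 kN [governs: (i)]; φR_n = 1785 kN.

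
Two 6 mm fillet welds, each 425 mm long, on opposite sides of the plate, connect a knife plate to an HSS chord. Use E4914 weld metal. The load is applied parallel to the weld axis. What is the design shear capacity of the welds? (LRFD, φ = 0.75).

φR_n ≈ 795 kN

E49XX → F_EXX = 490 MPa.
Effective throat t_e = 0.707 × 6 = 4.242 mm.
Total length L = 850 mm; A_we = 4.242 × 850 = 3606 mm².
F_nw = 0.6 F_EXX = 0.6 × 490 = 294 MPa.
φR_n = 0.75 × 294 × 3606 × 10⁻³ = 795.1 kN.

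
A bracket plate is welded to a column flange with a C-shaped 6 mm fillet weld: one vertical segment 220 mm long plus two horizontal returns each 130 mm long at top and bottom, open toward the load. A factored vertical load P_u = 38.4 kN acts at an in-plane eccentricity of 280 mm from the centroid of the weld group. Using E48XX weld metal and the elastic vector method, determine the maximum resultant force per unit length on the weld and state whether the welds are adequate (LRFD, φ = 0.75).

E48XX → F_EXX = 480 MPa.
Total weld length L_w = 480 mm. Treat welds as unit-width lines.
Centroid: x̄ = 2×130×65 / 480 = 35.21 mm from the vertical weld.
Polar moment about centroid: J = I_x + I_y = [220³/12 + 2×130×110²] + [220×35.21² + 2(130³/12 + 130×29.79²)] = 4903000 mm³.
Direct shear f_v = P/L_w = 38.4×10³ / 480 = 80 N/mm (vertical).
Torsion M = P·e = 38.4×10³ × 280 = 10752000 N·mm.
Critical point at (x, y) = (94.79, 110) from centroid. f_tx = M·y/J = 241.2 N/mm; f_ty = M·x/J = 207.9 N/mm.
Resultant f_max = √[f_tx² + (f_v + f_ty)²] = √[241.2² + (80 + 207.9)²] = 375.6 N/mm.
Capacity per unit length: φr_n = 0.75 × 0.6 × 480 × (0.707 × 6) = 916.3 N/mm.
375.6 ≤ 916.3 → adequate.

f_max ≈ 376 N/mm; adequate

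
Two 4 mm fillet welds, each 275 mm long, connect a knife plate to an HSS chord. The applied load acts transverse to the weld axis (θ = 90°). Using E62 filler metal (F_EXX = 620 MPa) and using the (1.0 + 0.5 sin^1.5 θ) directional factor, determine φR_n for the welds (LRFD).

t_e = 0.707 × 4 = 2.828 mm; A_we = 2.828 × 550 = 1555 mm².
Directional factor: 1.0 + 0.5 sin^1.5(90°) = 1.5.
F_nw = 0.6 × 620 × 1.5 = 558 MPa.
φR_n = 0.75 × 558 × 1555 × 10⁻³ = 650.9 kN.

φR_n ≈ 651 kN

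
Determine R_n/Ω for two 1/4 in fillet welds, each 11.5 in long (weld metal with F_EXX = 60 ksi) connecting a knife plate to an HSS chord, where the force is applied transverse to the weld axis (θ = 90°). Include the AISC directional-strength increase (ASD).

R_n/Ω ≈ 110 kip

t_e = 0.707 × 0.25 = 0.1767 in; A_we = 0.1767 × 23 = 4.065 in².
Directional factor: 1.0 + 0.5 sin^1.5(90°) = 1.5.
F_nw = 0.6 × 60 × 1.5 = 54 ksi.
R_n/Ω = (54 × 4.065) / 2.0 = 109.8 kip.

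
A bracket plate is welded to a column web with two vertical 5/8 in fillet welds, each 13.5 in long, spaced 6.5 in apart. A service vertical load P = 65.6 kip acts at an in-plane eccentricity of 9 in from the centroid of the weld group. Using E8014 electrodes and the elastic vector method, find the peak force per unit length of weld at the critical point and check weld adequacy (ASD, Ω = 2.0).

f_max ≈ 7.73 kip/in; adequate

E80XX → F_EXX = 80 ksi.
Total weld length L_w = 27 in. Treat welds as unit-width lines.
Polar moment about centroid: J = 2[d³/12 + d(b/2)²] = 2[13.5³/12 + 13.5×3.25²] = 695.2 in³.
Direct shear f_v = P/L_w = 65.6 / 27 = 2.43 kip/in (vertical).
Torsion M = P·e = 65.6 × 9 = 590.4 kip·in.
Critical point at (x, y) = (3.25, 6.75) from centroid. f_tx = M·y/J = 5.732 kip/in; f_ty = M·x/J = 2.76 kip/in.
Resultant f_max = √[f_tx² + (f_v + f_ty)²] = √[5.732² + (2.43 + 2.76)²] = 7.732 kip/in.
Capacity per unit length: r_n/Ω = (1/2.0) × 0.6 × 80 × (0.707 × 0.625) = 10.6 kip/in.
7.732 ≤ 10.6 → adequate.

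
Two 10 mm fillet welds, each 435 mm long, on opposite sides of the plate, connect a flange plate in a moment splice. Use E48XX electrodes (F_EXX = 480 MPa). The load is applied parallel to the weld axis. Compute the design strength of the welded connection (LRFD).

Effective throat t_e = 0.707 × 10 = 7.07 mm.
Total length L = 870 mm; A_we = 7.07 × 870 = 6151 mm².
F_nw = 0.6 F_EXX = 0.6 × 480 = 288 MPa.
φR_n = 0.75 × 288 × 6151 × 10⁻³ = 1329 kN.

φR_n ≈ 1330 kN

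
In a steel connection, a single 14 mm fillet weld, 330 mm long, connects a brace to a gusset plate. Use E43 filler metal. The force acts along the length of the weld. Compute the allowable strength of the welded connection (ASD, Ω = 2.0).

E43XX → F_EXX = 430 MPa.
Effective throat t_e = 0.707 × 14 = 9.898 mm.
Total length L = 330 mm; A_we = 9.898 × 330 = 3266 mm².
F_nw = 0.6 F_EXX = 0.6 × 430 = 258 MPa.
R_n = 258 × 3266 × 10⁻³ = 842.7 kN; R_n/Ω = 842.7/2.0 = 421.4 kN.

R_n/Ω ≈ 421 kN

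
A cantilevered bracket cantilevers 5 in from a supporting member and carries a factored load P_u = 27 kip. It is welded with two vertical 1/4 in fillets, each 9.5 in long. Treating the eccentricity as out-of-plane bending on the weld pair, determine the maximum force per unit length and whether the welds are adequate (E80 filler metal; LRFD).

f_max ≈ 4.71 kip/in; adequate

E80XX → F_EXX = 80 ksi.
L_w = 2 × 9.5 = 19 in; section modulus (unit throat) S = 2 × L²/6 = 30.08 in².
Direct shear f_v = P/L_w = 27/19 = 1.421 kip/in.
Moment M = P × e = 27 × 5 = 135 kip·in; bending f_b = M/S = 4.488 kip/in.
f_max = √(f_v² + f_b²) = √(1.421² + 4.488²) = 4.707 kip/in.
φr_n = 0.75 × 0.6 × 80 × (0.707 × 0.25) = 6.363 kip/in → adequate.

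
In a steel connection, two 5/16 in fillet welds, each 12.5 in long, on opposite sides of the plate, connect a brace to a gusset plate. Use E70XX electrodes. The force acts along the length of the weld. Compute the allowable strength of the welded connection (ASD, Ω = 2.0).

E70XX → F_EXX = 70 ksi.
Effective throat t_e = 0.707 × 0.3125 = 0.2209 in.
Total length L = 25 in; A_we = 0.2209 × 25 = 5.523 in².
F_nw = 0.6 F_EXX = 0.6 × 70 = 42 ksi.
R_n = 42 × 5.523 = 232 kip; R_n/Ω = 232/2.0 = 116 kip.

R_n/Ω ≈ 116 kip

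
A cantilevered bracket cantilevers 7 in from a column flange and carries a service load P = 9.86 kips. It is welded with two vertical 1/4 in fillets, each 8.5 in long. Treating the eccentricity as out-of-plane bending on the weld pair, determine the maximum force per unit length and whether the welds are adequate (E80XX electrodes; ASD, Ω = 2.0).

f_max ≈ 2.92 kip/in; adequate

E80XX → F_EXX = 80 ksi.
L_w = 2 × 8.5 = 17 in; section modulus (unit throat) S = 2 × L²/6 = 24.08 in².
Direct shear f_v = P/L_w = 9.86/17 = 0.58 kip/in.
Moment M = P × e = 9.86 × 7 = 69.02 kip·in; bending f_b = M/S = 2.866 kip/in.
f_max = √(f_v² + f_b²) = √(0.58² + 2.866²) = 2.924 kip/in.
r_n/Ω = (1/2.0) × 0.6 × 80 × (0.707 × 0.25) = 4.242 kip/in → adequate.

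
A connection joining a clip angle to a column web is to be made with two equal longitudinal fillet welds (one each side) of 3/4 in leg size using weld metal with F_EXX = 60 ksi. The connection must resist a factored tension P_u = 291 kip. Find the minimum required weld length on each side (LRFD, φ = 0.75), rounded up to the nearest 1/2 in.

Throat t_e = 0.707 × 0.75 = 0.5302 in.
φr_n = 0.75 × 0.6 × 60 × 0.5302 = 14.32 kip/in.
L_req = P_u / φr_n = 291 / 14.32 = 20.33 in total.
Per side: 20.33 / 2 = 10.16 in.
Round up → use L = 10.5 in on each side.

L = 10.5 in on each side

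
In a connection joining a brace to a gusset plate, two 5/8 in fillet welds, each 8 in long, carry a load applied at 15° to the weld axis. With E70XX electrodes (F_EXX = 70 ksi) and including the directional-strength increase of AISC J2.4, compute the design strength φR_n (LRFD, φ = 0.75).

φR_n ≈ 237 kips

t_e = 0.707 × 0.625 = 0.4419 in; A_we = 0.4419 × 16 = 7.07 in².
Directional factor: 1.0 + 0.5 sin^1.5(15°) = 1.066.
F_nw = 0.6 × 70 × 1.066 = 44.77 ksi.
φR_n = 0.75 × 44.77 × 7.07 = 237.4 kips.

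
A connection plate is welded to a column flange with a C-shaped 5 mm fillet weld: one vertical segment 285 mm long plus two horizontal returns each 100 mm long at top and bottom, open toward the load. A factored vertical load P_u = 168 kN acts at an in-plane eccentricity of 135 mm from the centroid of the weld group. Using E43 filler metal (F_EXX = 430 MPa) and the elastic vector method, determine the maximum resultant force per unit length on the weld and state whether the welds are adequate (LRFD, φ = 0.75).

f_max ≈ 801 N/mm; NOT adequate

Total weld length L_w = 485 mm. Treat welds as unit-width lines.
Centroid: x̄ = 2×100×50 / 485 = 20.62 mm from the vertical weld.
Polar moment about centroid: J = I_x + I_y = [285³/12 + 2×100×142.5²] + [285×20.62² + 2(100³/12 + 100×29.38²)] = 6451000 mm³.
Direct shear f_v = P/L_w = 168×10³ / 485 = 346.4 N/mm (vertical).
Torsion M = P·e = 168×10³ × 135 = 22680000 N·mm.
Critical point at (x, y) = (79.38, 142.5) from centroid. f_tx = M·y/J = 501 N/mm; f_ty = M·x/J = 279.1 N/mm.
Resultant f_max = √[f_tx² + (f_v + f_ty)²] = √[501² + (346.4 + 279.1)²] = 801.4 N/mm.
Capacity per unit length: φr_n = 0.75 × 0.6 × 430 × (0.707 × 5) = 684 N/mm.
801.4 > 684 → NOT adequate.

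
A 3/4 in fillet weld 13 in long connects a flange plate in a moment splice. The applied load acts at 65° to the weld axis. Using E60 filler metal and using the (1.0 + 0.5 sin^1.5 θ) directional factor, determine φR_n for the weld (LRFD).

φR_n ≈ 266 kips

E60XX → F_EXX = 60 ksi.
t_e = 0.707 × 0.75 = 0.5302 in; A_we = 0.5302 × 13 = 6.893 in².
Directional factor: 1.0 + 0.5 sin^1.5(65°) = 1.431.
F_nw = 0.6 × 60 × 1.431 = 51.53 ksi.
φR_n = 0.75 × 51.53 × 6.893 = 266.4 kips.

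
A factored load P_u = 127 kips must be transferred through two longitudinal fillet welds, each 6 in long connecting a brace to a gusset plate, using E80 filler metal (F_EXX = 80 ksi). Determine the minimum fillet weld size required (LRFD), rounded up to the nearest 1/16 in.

w = 7/16 in

Total weld length L = 12 in.
Required throat t_e = P_u / (φ × 0.6 F_EXX × L) = 127 / (0.75 × 0.6 × 80 × 12) = 0.294 in.
Required leg w = t_e / 0.707 = 0.4158 in → use 7/16 in.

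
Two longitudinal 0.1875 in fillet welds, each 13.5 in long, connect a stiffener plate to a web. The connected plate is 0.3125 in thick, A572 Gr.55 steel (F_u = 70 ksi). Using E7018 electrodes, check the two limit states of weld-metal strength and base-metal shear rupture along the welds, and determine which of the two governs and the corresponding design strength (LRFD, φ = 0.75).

φR_n ≈ 113 kip (weld metal governs)

E70XX → F_EXX = 70 ksi.
t_e = 0.707 × 0.1875 = 0.1326 in; L = 27 in.
Weld metal: φR_n = 0.75 × 0.6 × 70 × 0.1326 × 27 = 112.7 kip.
Base metal (shear rupture): φR_n = 0.75 × 0.6 × 70 × 0.3125 × 27 = 265.8 kip.
Governing: weld metal.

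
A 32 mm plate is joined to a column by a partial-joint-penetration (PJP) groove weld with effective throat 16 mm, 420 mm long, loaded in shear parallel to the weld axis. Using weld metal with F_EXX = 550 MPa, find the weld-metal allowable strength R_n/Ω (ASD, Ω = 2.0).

Effective throat (given) t_e = 16 mm.
A_we = 16 × 420 = 6720 mm².
F_nw = 0.6 F_EXX = 330 MPa.
R_n/Ω = (330 × 6720) / 2.0 × 10⁻³ = 1109 kN.

R_n/Ω ≈ 1110 kN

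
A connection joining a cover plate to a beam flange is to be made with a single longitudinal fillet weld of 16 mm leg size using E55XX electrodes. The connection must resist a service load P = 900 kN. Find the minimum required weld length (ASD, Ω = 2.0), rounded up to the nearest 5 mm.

L = 485 mm

E55XX → F_EXX = 550 MPa.
Throat t_e = 0.707 × 16 = 11.31 mm.
r_n/Ω = (0.6 × 550 × 11.31) / 2.0 = 1866 N/mm = 1.866 kN/mm.
L_req = P / (r_n/Ω) = 900 / 1.866 = 482.2 mm total.
Round up → use L = 485 mm.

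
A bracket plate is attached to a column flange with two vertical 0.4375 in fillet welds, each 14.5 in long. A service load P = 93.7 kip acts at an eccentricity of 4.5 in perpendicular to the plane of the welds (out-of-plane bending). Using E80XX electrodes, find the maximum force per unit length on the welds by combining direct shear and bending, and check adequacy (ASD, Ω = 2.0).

E80XX → F_EXX = 80 ksi.
L_w = 2 × 14.5 = 29 in; section modulus (unit throat) S = 2 × L²/6 = 70.08 in².
Direct shear f_v = P/L_w = 93.7/29 = 3.231 kip/in.
Moment M = P × e = 93.7 × 4.5 = 421.65 kip·in; bending f_b = M/S = 6.016 kip/in.
f_max = √(f_v² + f_b²) = √(3.231² + 6.016²) = 6.829 kip/in.
r_n/Ω = (1/2.0) × 0.6 × 80 × (0.707 × 0.4375) = 7.423 kip/in → adequate.

f_max ≈ 6.83 kip/in; adequate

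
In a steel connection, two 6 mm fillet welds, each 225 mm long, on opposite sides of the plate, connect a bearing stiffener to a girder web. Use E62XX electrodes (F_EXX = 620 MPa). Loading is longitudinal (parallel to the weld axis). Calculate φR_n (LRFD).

Effective throat t_e = 0.707 × 6 = 4.242 mm.
Total length L = 450 mm; A_we = 4.242 × 450 = 1909 mm².
F_nw = 0.6 F_EXX = 0.6 × 620 = 372 MPa.
φR_n = 0.75 × 372 × 1909 × 10⁻³ = 532.6 kN.

φR_n ≈ 533 kN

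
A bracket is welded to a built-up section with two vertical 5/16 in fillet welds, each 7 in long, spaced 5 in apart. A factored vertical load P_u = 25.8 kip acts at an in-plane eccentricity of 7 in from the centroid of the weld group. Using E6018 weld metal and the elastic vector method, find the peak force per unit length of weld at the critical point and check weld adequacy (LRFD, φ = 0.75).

f_max ≈ 6.61 kip/in; NOT adequate

E60XX → F_EXX = 60 ksi.
Total weld length L_w = 14 in. Treat welds as unit-width lines.
Polar moment about centroid: J = 2[d³/12 + d(b/2)²] = 2[7³/12 + 7×2.5²] = 144.7 in³.
Direct shear f_v = P/L_w = 25.8 / 14 = 1.843 kip/in (vertical).
Torsion M = P·e = 25.8 × 7 = 180.6 kip·in.
Critical point at (x, y) = (2.5, 3.5) from centroid. f_tx = M·y/J = 4.369 kip/in; f_ty = M·x/J = 3.121 kip/in.
Resultant f_max = √[f_tx² + (f_v + f_ty)²] = √[4.369² + (1.843 + 3.121)²] = 6.613 kip/in.
Capacity per unit length: φr_n = 0.75 × 0.6 × 60 × (0.707 × 0.3125) = 5.965 kip/in.
6.613 > 5.965 → NOT adequate.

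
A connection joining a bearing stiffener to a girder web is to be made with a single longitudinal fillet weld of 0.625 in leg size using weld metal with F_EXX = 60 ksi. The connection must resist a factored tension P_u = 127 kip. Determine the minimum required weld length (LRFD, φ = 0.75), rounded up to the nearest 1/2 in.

Throat t_e = 0.707 × 0.625 = 0.4419 in.
φr_n = 0.75 × 0.6 × 60 × 0.4419 = 11.93 kip/in.
L_req = P_u / φr_n = 127 / 11.93 = 10.64 in total.
Round up → use L = 11 in.

L = 11 in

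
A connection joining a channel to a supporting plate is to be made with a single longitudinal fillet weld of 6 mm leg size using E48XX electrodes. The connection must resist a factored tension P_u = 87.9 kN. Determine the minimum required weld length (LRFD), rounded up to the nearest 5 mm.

E48XX → F_EXX = 480 MPa.
Throat t_e = 0.707 × 6 = 4.242 mm.
φr_n = 0.75 × 0.6 × 480 × 4.242 × 10⁻³ = 0.9163 kN/mm.
L_req = P_u / φr_n = 87.9 / 0.9163 = 95.93 mm total.
Round up → use L = 100 mm.

L = 100 mm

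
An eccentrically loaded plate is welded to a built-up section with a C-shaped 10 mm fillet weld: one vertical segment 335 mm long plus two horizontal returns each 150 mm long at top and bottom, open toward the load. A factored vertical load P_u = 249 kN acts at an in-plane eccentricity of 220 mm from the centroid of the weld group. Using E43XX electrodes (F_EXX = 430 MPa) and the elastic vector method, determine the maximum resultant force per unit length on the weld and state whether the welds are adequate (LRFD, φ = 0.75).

Total weld length L_w = 635 mm. Treat welds as unit-width lines.
Centroid: x̄ = 2×150×75 / 635 = 35.43 mm from the vertical weld.
Polar moment about centroid: J = I_x + I_y = [335³/12 + 2×150×167.5²] + [335×35.43² + 2(150³/12 + 150×39.57²)] = 13000000 mm³.
Direct shear f_v = P/L_w = 249×10³ / 635 = 392.1 N/mm (vertical).
Torsion M = P·e = 249×10³ × 220 = 54780000 N·mm.
Critical point at (x, y) = (114.6, 167.5) from centroid. f_tx = M·y/J = 705.7 N/mm; f_ty = M·x/J = 482.7 N/mm.
Resultant f_max = √[f_tx² + (f_v + f_ty)²] = √[705.7² + (392.1 + 482.7)²] = 1124 N/mm.
Capacity per unit length: φr_n = 0.75 × 0.6 × 430 × (0.707 × 10) = 1368 N/mm.
1124 ≤ 1368 → adequate.

f_max ≈ 1120 N/mm; adequate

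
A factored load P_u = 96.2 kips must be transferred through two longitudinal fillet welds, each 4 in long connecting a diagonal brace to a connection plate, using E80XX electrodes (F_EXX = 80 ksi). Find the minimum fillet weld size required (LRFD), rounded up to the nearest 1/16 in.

Total weld length L = 8 in.
Required throat t_e = P_u / (φ × 0.6 F_EXX × L) = 96.2 / (0.75 × 0.6 × 80 × 8) = 0.334 in.
Required leg w = t_e / 0.707 = 0.4725 in → use 1/2 in.

w = 1/2 in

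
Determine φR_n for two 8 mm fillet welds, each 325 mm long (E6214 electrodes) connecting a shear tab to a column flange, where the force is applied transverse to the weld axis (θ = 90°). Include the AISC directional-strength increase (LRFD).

φR_n ≈ 1540 kN

E62XX → F_EXX = 620 MPa.
t_e = 0.707 × 8 = 5.656 mm; A_we = 5.656 × 650 = 3676 mm².
Directional factor: 1.0 + 0.5 sin^1.5(90°) = 1.5.
F_nw = 0.6 × 620 × 1.5 = 558 MPa.
φR_n = 0.75 × 558 × 3676 × 10⁻³ = 1539 kN.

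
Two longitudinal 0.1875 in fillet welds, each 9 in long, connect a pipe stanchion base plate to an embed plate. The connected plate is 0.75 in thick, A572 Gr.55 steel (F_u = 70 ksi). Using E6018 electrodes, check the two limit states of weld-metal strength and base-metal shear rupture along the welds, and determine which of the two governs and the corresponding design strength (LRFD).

φR_n ≈ 64.4 kips (weld metal governs)

E60XX → F_EXX = 60 ksi.
t_e = 0.707 × 0.1875 = 0.1326 in; L = 18 in.
Weld metal: φR_n = 0.75 × 0.6 × 60 × 0.1326 × 18 = 64.43 kips.
Base metal (shear rupture): φR_n = 0.75 × 0.6 × 70 × 0.75 × 18 = 425.2 kips.
Governing: weld metal.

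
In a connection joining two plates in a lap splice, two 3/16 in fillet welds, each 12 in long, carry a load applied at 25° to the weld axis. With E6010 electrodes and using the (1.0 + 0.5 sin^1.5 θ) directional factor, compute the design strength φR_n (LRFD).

E60XX → F_EXX = 60 ksi.
t_e = 0.707 × 0.1875 = 0.1326 in; A_we = 0.1326 × 24 = 3.181 in².
Directional factor: 1.0 + 0.5 sin^1.5(25°) = 1.137.
F_nw = 0.6 × 60 × 1.137 = 40.95 ksi.
φR_n = 0.75 × 40.95 × 3.181 = 97.7 kip.

φR_n ≈ 97.7 kip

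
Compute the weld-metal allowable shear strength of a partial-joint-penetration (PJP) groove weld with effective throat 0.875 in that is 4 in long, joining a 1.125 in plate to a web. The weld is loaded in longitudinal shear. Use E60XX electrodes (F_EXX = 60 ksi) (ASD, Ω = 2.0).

Effective throat (given) t_e = 0.875 in.
A_we = 0.875 × 4 = 3.5 in².
F_nw = 0.6 F_EXX = 36 ksi.
R_n/Ω = (36 × 3.5) / 2.0 = 63 kips.

R_n/Ω ≈ 63 kips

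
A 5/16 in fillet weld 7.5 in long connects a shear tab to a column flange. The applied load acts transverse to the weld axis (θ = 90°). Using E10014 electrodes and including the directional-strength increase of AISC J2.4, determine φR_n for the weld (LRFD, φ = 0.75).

φR_n ≈ 112 kip

E100XX → F_EXX = 100 ksi.
t_e = 0.707 × 0.3125 = 0.2209 in; A_we = 0.2209 × 7.5 = 1.657 in².
Directional factor: 1.0 + 0.5 sin^1.5(90°) = 1.5.
F_nw = 0.6 × 100 × 1.5 = 90 ksi.
φR_n = 0.75 × 90 × 1.657 = 111.8 kip.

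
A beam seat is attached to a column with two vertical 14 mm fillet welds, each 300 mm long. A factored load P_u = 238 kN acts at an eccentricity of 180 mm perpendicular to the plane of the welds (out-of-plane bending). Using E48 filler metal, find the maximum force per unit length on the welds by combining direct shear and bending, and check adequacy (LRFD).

E48XX → F_EXX = 480 MPa.
L_w = 2 × 300 = 600 mm; section modulus (unit throat) S = 2 × L²/6 = 30000 mm².
Direct shear f_v = P/L_w = 238×10³/600 = 396.7 N/mm.
Moment M = P × e = 238×10³ × 180 = 42840000 N·mm; bending f_b = M/S = 1428 N/mm.
f_max = √(f_v² + f_b²) = √(396.7² + 1428²) = 1482 N/mm.
φr_n = 0.75 × 0.6 × 480 × (0.707 × 14) = 2138 N/mm → adequate.

f_max ≈ 1480 N/mm; adequate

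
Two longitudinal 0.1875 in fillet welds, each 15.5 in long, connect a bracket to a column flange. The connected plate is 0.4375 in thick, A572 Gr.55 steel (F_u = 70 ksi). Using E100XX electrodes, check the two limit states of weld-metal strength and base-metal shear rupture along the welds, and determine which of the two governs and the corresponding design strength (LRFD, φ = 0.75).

E100XX → F_EXX = 100 ksi.
t_e = 0.707 × 0.1875 = 0.1326 in; L = 31 in.
Weld metal: φR_n = 0.75 × 0.6 × 100 × 0.1326 × 31 = 184.9 kip.
Base metal (shear rupture): φR_n = 0.75 × 0.6 × 70 × 0.4375 × 31 = 427.2 kip.
Governing: weld metal.

φR_n ≈ 185 kip (weld metal governs)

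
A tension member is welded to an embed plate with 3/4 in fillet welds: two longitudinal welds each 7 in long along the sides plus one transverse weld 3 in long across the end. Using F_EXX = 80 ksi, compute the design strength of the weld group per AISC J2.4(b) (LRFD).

φR_n ≈ 325 kips

t_e = 0.707 × 0.75 = 0.5302 in.
R_nwl = 0.6 × 80 × 0.5302 × 14 = 356.3 kips (longitudinal, 2 welds).
R_nwt = 0.6 × 80 × 0.5302 × 3 = 76.36 kips (transverse, base value).
(i) R_nwl + R_nwt = 432.7 kips; (ii) 0.85 R_nwl + 1.5 R_nwt = 417.4 kips.
R_n = max = 432.7 kips [governs: (i)]; φR_n = 324.5 kips.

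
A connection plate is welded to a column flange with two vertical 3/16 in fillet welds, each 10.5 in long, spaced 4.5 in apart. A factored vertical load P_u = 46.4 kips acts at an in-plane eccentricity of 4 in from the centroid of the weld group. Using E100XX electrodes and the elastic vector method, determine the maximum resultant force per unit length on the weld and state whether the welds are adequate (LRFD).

E100XX → F_EXX = 100 ksi.
Total weld length L_w = 21 in. Treat welds as unit-width lines.
Polar moment about centroid: J = 2[d³/12 + d(b/2)²] = 2[10.5³/12 + 10.5×2.25²] = 299.2 in³.
Direct shear f_v = P/L_w = 46.4 / 21 = 2.21 kip/in (vertical).
Torsion M = P·e = 46.4 × 4 = 185.6 kip·in.
Critical point at (x, y) = (2.25, 5.25) from centroid. f_tx = M·y/J = 3.256 kip/in; f_ty = M·x/J = 1.395 kip/in.
Resultant f_max = √[f_tx² + (f_v + f_ty)²] = √[3.256² + (2.21 + 1.395)²] = 4.858 kip/in.
Capacity per unit length: φr_n = 0.75 × 0.6 × 100 × (0.707 × 0.1875) = 5.965 kip/in.
4.858 ≤ 5.965 → adequate.

f_max ≈ 4.86 kip/in; adequate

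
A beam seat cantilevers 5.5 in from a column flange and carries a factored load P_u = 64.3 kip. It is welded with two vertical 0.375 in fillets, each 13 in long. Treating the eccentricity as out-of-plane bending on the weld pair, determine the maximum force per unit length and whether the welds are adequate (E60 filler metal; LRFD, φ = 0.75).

E60XX → F_EXX = 60 ksi.
L_w = 2 × 13 = 26 in; section modulus (unit throat) S = 2 × L²/6 = 56.33 in².
Direct shear f_v = P/L_w = 64.3/26 = 2.473 kip/in.
Moment M = P × e = 64.3 × 5.5 = 353.65 kip·in; bending f_b = M/S = 6.278 kip/in.
f_max = √(f_v² + f_b²) = √(2.473² + 6.278²) = 6.747 kip/in.
φr_n = 0.75 × 0.6 × 60 × (0.707 × 0.375) = 7.158 kip/in → adequate.

f_max ≈ 6.75 kip/in; adequate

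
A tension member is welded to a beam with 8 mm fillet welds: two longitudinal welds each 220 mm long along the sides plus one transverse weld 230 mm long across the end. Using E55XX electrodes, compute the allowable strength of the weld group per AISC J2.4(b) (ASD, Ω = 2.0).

E55XX → F_EXX = 550 MPa.
t_e = 0.707 × 8 = 5.656 mm.
R_nwl = 0.6 × 550 × 5.656 × 440 × 10⁻³ = 821.3 kN (longitudinal, 2 welds).
R_nwt = 0.6 × 550 × 5.656 × 230 × 10⁻³ = 429.3 kN (transverse, base value).
(i) R_nwl + R_nwt = 1251 kN; (ii) 0.85 R_nwl + 1.5 R_nwt = 1342 kN.
R_n = max = 1342 kN [governs: (ii)]; R_n/Ω = 671 kN.

R_n/Ω ≈ 671 kN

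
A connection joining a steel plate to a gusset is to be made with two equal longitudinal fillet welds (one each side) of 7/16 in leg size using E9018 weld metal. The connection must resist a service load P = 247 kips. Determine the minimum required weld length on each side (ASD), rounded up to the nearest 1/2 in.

L = 15 in on each side

E90XX → F_EXX = 90 ksi.
Throat t_e = 0.707 × 0.4375 = 0.3093 in.
r_n/Ω = (0.6 × 90 × 0.3093) / 2.0 = 8.351 kip/in.
L_req = P / (r_n/Ω) = 247 / 8.351 = 29.58 in total.
Per side: 29.58 / 2 = 14.79 in.
Round up → use L = 15 in on each side.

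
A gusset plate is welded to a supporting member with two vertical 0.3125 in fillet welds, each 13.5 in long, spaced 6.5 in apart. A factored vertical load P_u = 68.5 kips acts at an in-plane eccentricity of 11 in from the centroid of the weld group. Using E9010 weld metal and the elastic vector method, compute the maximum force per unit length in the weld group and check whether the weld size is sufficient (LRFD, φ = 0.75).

E90XX → F_EXX = 90 ksi.
Total weld length L_w = 27 in. Treat welds as unit-width lines.
Polar moment about centroid: J = 2[d³/12 + d(b/2)²] = 2[13.5³/12 + 13.5×3.25²] = 695.2 in³.
Direct shear f_v = P/L_w = 68.5 / 27 = 2.537 kip/in (vertical).
Torsion M = P·e = 68.5 × 11 = 753.5 kip·in.
Critical point at (x, y) = (3.25, 6.75) from centroid. f_tx = M·y/J = 7.316 kip/in; f_ty = M·x/J = 3.522 kip/in.
Resultant f_max = √[f_tx² + (f_v + f_ty)²] = √[7.316² + (2.537 + 3.522)²] = 9.499 kip/in.
Capacity per unit length: φr_n = 0.75 × 0.6 × 90 × (0.707 × 0.3125) = 8.948 kip/in.
9.499 > 8.948 → NOT adequate.

f_max ≈ 9.5 kip/in; NOT adequate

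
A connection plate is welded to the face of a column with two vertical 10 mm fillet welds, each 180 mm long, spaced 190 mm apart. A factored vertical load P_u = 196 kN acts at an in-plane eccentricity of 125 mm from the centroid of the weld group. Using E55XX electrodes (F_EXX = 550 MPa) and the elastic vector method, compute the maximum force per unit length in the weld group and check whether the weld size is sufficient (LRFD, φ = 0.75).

f_max ≈ 1210 N/mm; adequate

Total weld length L_w = 360 mm. Treat welds as unit-width lines.
Polar moment about centroid: J = 2[d³/12 + d(b/2)²] = 2[180³/12 + 180×95²] = 4221000 mm³.
Direct shear f_v = P/L_w = 196×10³ / 360 = 544.4 N/mm (vertical).
Torsion M = P·e = 196×10³ × 125 = 24500000 N·mm.
Critical point at (x, y) = (95, 90) from centroid. f_tx = M·y/J = 522.4 N/mm; f_ty = M·x/J = 551.4 N/mm.
Resultant f_max = √[f_tx² + (f_v + f_ty)²] = √[522.4² + (544.4 + 551.4)²] = 1214 N/mm.
Capacity per unit length: φr_n = 0.75 × 0.6 × 550 × (0.707 × 10) = 1750 N/mm.
1214 ≤ 1750 → adequate.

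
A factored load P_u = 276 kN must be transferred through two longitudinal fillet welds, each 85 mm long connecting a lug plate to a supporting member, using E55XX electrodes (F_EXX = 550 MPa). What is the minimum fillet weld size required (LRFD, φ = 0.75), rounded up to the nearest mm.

Total weld length L = 170 mm.
Required throat t_e = P_u / (φ × 0.6 F_EXX × L) = 276 / (0.75 × 0.6 × 550 × 170 × 10⁻³) = 6.56 mm.
Required leg w = t_e / 0.707 = 9.278 mm → use 10 mm.

w = 10 mm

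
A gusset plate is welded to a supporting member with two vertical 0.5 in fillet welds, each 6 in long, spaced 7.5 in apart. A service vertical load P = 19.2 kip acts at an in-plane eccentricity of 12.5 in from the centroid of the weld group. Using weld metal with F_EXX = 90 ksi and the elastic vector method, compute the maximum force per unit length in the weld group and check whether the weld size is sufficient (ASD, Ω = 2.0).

f_max ≈ 6.95 kip/in; adequate

Total weld length L_w = 12 in. Treat welds as unit-width lines.
Polar moment about centroid: J = 2[d³/12 + d(b/2)²] = 2[6³/12 + 6×3.75²] = 204.8 in³.
Direct shear f_v = P/L_w = 19.2 / 12 = 1.6 kip/in (vertical).
Torsion M = P·e = 19.2 × 12.5 = 240 kip·in.
Critical point at (x, y) = (3.75, 3) from centroid. f_tx = M·y/J = 3.516 kip/in; f_ty = M·x/J = 4.396 kip/in.
Resultant f_max = √[f_tx² + (f_v + f_ty)²] = √[3.516² + (1.6 + 4.396)²] = 6.951 kip/in.
Capacity per unit length: r_n/Ω = (1/2.0) × 0.6 × 90 × (0.707 × 0.5) = 9.544 kip/in.
6.951 ≤ 9.544 → adequate.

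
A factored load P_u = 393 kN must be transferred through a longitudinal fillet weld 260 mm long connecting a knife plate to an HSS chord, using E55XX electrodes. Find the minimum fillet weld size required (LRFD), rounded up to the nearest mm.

w = 9 mm

E55XX → F_EXX = 550 MPa.
Total weld length L = 260 mm.
Required throat t_e = P_u / (φ × 0.6 F_EXX × L) = 393 / (0.75 × 0.6 × 550 × 260 × 10⁻³) = 6.107 mm.
Required leg w = t_e / 0.707 = 8.638 mm → use 9 mm.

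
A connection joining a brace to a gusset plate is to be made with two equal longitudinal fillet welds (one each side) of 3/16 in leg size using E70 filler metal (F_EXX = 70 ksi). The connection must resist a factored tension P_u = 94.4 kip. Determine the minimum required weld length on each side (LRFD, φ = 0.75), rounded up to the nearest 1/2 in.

L = 11.5 in on each side

Throat t_e = 0.707 × 0.1875 = 0.1326 in.
φr_n = 0.75 × 0.6 × 70 × 0.1326 = 4.176 kip/in.
L_req = P_u / φr_n = 94.4 / 4.176 = 22.61 in total.
Per side: 22.61 / 2 = 11.3 in.
Round up → use L = 11.5 in on each side.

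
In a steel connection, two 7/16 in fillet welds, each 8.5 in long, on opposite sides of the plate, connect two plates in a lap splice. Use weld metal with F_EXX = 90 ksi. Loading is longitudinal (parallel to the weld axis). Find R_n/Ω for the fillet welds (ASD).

Effective throat t_e = 0.707 × 0.4375 = 0.3093 in.
Total length L = 17 in; A_we = 0.3093 × 17 = 5.258 in².
F_nw = 0.6 F_EXX = 0.6 × 90 = 54 ksi.
R_n = 54 × 5.258 = 283.9 kip; R_n/Ω = 283.9/2.0 = 142 kip.

R_n/Ω ≈ 142 kip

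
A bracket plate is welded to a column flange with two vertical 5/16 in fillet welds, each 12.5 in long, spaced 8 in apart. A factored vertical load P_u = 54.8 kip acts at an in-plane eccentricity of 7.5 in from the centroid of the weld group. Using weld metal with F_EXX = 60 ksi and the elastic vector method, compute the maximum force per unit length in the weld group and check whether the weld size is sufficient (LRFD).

Total weld length L_w = 25 in. Treat welds as unit-width lines.
Polar moment about centroid: J = 2[d³/12 + d(b/2)²] = 2[12.5³/12 + 12.5×4²] = 725.5 in³.
Direct shear f_v = P/L_w = 54.8 / 25 = 2.192 kip/in (vertical).
Torsion M = P·e = 54.8 × 7.5 = 411 kip·in.
Critical point at (x, y) = (4, 6.25) from centroid. f_tx = M·y/J = 3.541 kip/in; f_ty = M·x/J = 2.266 kip/in.
Resultant f_max = √[f_tx² + (f_v + f_ty)²] = √[3.541² + (2.192 + 2.266)²] = 5.693 kip/in.
Capacity per unit length: φr_n = 0.75 × 0.6 × 60 × (0.707 × 0.3125) = 5.965 kip/in.
5.693 ≤ 5.965 → adequate.

f_max ≈ 5.69 kip/in; adequate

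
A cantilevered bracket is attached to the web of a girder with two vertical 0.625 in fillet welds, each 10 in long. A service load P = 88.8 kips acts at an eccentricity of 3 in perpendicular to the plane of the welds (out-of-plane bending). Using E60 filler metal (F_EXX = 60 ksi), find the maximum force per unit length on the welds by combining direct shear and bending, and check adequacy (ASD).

L_w = 2 × 10 = 20 in; section modulus (unit throat) S = 2 × L²/6 = 33.33 in².
Direct shear f_v = P/L_w = 88.8/20 = 4.44 kip/in.
Moment M = P × e = 88.8 × 3 = 266.4 kip·in; bending f_b = M/S = 7.992 kip/in.
f_max = √(f_v² + f_b²) = √(4.44² + 7.992²) = 9.143 kip/in.
r_n/Ω = (1/2.0) × 0.6 × 60 × (0.707 × 0.625) = 7.954 kip/in → NOT adequate.

f_max ≈ 9.14 kip/in; NOT adequate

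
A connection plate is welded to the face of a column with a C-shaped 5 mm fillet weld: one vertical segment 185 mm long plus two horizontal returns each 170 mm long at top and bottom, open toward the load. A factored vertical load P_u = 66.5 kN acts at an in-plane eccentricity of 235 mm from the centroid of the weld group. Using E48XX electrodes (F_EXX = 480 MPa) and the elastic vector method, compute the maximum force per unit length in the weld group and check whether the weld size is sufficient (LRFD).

Total weld length L_w = 525 mm. Treat welds as unit-width lines.
Centroid: x̄ = 2×170×85 / 525 = 55.05 mm from the vertical weld.
Polar moment about centroid: J = I_x + I_y = [185³/12 + 2×170×92.5²] + [185×55.05² + 2(170³/12 + 170×29.95²)] = 5121000 mm³.
Direct shear f_v = P/L_w = 66.5×10³ / 525 = 126.7 N/mm (vertical).
Torsion M = P·e = 66.5×10³ × 235 = 15628000 N·mm.
Critical point at (x, y) = (115, 92.5) from centroid. f_tx = M·y/J = 282.3 N/mm; f_ty = M·x/J = 350.8 N/mm.
Resultant f_max = √[f_tx² + (f_v + f_ty)²] = √[282.3² + (126.7 + 350.8)²] = 554.6 N/mm.
Capacity per unit length: φr_n = 0.75 × 0.6 × 480 × (0.707 × 5) = 763.6 N/mm.
554.6 ≤ 763.6 → adequate.

f_max ≈ 555 N/mm; adequate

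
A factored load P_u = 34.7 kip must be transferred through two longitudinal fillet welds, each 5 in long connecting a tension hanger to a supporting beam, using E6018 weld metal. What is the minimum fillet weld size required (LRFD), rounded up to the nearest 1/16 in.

w = 3/16 in

E60XX → F_EXX = 60 ksi.
Total weld length L = 10 in.
Required throat t_e = P_u / (φ × 0.6 F_EXX × L) = 34.7 / (0.75 × 0.6 × 60 × 10) = 0.1285 in.
Required leg w = t_e / 0.707 = 0.1818 in → use 3/16 in.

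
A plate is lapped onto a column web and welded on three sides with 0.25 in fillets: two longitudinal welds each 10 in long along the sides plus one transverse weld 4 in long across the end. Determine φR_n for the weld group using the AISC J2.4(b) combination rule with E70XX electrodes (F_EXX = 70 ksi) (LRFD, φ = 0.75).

t_e = 0.707 × 0.25 = 0.1767 in.
R_nwl = 0.6 × 70 × 0.1767 × 20 = 148.5 kips (longitudinal, 2 welds).
R_nwt = 0.6 × 70 × 0.1767 × 4 = 29.69 kips (transverse, base value).
(i) R_nwl + R_nwt = 178.2 kips; (ii) 0.85 R_nwl + 1.5 R_nwt = 170.7 kips.
R_n = max = 178.2 kips [governs: (i)]; φR_n = 133.6 kips.

φR_n ≈ 134 kips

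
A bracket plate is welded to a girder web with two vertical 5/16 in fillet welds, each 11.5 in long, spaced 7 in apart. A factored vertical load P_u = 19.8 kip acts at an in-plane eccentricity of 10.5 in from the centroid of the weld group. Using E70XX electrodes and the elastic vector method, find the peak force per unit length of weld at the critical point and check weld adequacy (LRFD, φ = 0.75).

E70XX → F_EXX = 70 ksi.
Total weld length L_w = 23 in. Treat welds as unit-width lines.
Polar moment about centroid: J = 2[d³/12 + d(b/2)²] = 2[11.5³/12 + 11.5×3.5²] = 535.2 in³.
Direct shear f_v = P/L_w = 19.8 / 23 = 0.8609 kip/in (vertical).
Torsion M = P·e = 19.8 × 10.5 = 207.9 kip·in.
Critical point at (x, y) = (3.5, 5.75) from centroid. f_tx = M·y/J = 2.233 kip/in; f_ty = M·x/J = 1.36 kip/in.
Resultant f_max = √[f_tx² + (f_v + f_ty)²] = √[2.233² + (0.8609 + 1.36)²] = 3.149 kip/in.
Capacity per unit length: φr_n = 0.75 × 0.6 × 70 × (0.707 × 0.3125) = 6.96 kip/in.
3.149 ≤ 6.96 → adequate.

f_max ≈ 3.15 kip/in; adequate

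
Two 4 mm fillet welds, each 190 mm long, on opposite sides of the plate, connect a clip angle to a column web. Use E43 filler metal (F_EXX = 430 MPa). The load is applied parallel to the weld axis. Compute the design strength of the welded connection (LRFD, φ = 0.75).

φR_n ≈ 208 kN

Effective throat t_e = 0.707 × 4 = 2.828 mm.
Total length L = 380 mm; A_we = 2.828 × 380 = 1075 mm².
F_nw = 0.6 F_EXX = 0.6 × 430 = 258 MPa.
φR_n = 0.75 × 258 × 1075 × 10⁻³ = 207.9 kN.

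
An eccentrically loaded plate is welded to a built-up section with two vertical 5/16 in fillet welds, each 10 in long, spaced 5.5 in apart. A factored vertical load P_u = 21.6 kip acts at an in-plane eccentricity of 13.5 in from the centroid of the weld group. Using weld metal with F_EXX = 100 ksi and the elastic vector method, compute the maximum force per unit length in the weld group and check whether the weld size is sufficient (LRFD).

Total weld length L_w = 20 in. Treat welds as unit-width lines.
Polar moment about centroid: J = 2[d³/12 + d(b/2)²] = 2[10³/12 + 10×2.75²] = 317.9 in³.
Direct shear f_v = P/L_w = 21.6 / 20 = 1.08 kip/in (vertical).
Torsion M = P·e = 21.6 × 13.5 = 291.6 kip·in.
Critical point at (x, y) = (2.75, 5) from centroid. f_tx = M·y/J = 4.586 kip/in; f_ty = M·x/J = 2.522 kip/in.
Resultant f_max = √[f_tx² + (f_v + f_ty)²] = √[4.586² + (1.08 + 2.522)²] = 5.832 kip/in.
Capacity per unit length: φr_n = 0.75 × 0.6 × 100 × (0.707 × 0.3125) = 9.942 kip/in.
5.832 ≤ 9.942 → adequate.

f_max ≈ 5.83 kip/in; adequate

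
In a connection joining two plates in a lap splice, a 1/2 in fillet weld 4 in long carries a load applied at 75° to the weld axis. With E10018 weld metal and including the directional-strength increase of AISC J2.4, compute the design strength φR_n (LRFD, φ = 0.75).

E100XX → F_EXX = 100 ksi.
t_e = 0.707 × 0.5 = 0.3535 in; A_we = 0.3535 × 4 = 1.414 in².
Directional factor: 1.0 + 0.5 sin^1.5(75°) = 1.475.
F_nw = 0.6 × 100 × 1.475 = 88.48 ksi.
φR_n = 0.75 × 88.48 × 1.414 = 93.83 kip.

φR_n ≈ 93.8 kip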